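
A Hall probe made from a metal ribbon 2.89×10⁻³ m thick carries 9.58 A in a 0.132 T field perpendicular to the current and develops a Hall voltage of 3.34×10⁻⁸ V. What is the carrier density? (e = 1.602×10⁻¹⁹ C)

From V_H = IB/(n e t), n = IB/(V_H e t).
n = (9.58)(0.132)/((3.34×10⁻⁸)(1.602×10⁻¹⁹)(2.89×10⁻³)) ≈ 8.18×10²⁸ m⁻³.

n ≈ 8.18×10²⁸ m⁻³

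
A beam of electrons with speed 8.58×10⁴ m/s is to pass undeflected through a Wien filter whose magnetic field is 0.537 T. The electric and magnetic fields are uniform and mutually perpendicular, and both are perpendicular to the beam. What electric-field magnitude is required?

E = 4.61×10⁴ V/m

For straight-line motion qE = qvB, so E = vB.
E = 8.58×10⁴ × 0.537 = 4.61×10⁴ V/m.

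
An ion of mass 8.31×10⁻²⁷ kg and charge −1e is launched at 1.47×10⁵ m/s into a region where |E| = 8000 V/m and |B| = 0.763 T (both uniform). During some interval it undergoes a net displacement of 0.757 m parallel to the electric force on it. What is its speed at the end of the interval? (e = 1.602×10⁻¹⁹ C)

B does no work; ΔKE = |q|E d.
½mv_f² = ½mv₀² + |q|Ed = ½(8.31×10⁻²⁷)(1.47×10⁵)² + (1.602×10⁻¹⁹)(8000)(0.757) ≈ 8.979×10⁻¹⁷ J + 9.702×10⁻¹⁶ J ≈ 1.060×10⁻¹⁵ J.
v_f = √(2·1.060×10⁻¹⁵/8.31×10⁻²⁷) ≈ 5.05×10⁵ m/s.

v_f ≈ 5.05×10⁵ m/s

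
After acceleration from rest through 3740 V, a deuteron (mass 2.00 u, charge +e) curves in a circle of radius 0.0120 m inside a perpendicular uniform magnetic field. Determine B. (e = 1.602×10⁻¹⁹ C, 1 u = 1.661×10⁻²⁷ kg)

v = √(2|q|V/m) = √(2·1.602×10⁻¹⁹·3740/3.322×10⁻²⁷) ≈ 6.006×10⁵ m/s.
B = mv/(|q|r) = (3.322×10⁻²⁷)(6.006×10⁵)/((1.602×10⁻¹⁹)(0.0120)) ≈ 1.04 T.

B ≈ 1.04 T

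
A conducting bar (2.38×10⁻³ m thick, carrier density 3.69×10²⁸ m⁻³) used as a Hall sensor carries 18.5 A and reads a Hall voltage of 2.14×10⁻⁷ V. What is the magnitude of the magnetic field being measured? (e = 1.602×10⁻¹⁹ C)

B ≈ 0.163 T

From V_H = IB/(n e t), B = V_H n e t / I.
B = (2.14×10⁻⁷)(3.69×10²⁸)(1.602×10⁻¹⁹)(2.38×10⁻³)/18.5 ≈ 0.163 T.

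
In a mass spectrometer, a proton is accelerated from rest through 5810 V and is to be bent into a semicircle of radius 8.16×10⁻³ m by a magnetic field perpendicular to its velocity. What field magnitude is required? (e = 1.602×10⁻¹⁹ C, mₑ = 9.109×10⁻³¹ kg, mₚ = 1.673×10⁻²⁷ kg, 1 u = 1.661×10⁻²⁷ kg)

B ≈ 1.35 T

v = √(2|q|V/m) = √(2·1.602×10⁻¹⁹·5810/1.673×10⁻²⁷) ≈ 1.055×10⁶ m/s.
B = mv/(|q|r) = (1.673×10⁻²⁷)(1.055×10⁶)/((1.602×10⁻¹⁹)(8.16×10⁻³)) ≈ 1.35 T.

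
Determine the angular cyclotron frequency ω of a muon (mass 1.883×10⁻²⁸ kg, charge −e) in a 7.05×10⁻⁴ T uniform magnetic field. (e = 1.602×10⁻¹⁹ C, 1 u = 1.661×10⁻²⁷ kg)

ω = |q|B/m.
ω = (1.602×10⁻¹⁹)(7.05×10⁻⁴)/1.883×10⁻²⁸ ≈ 6.00×10⁵ rad/s.

ω ≈ 6.00×10⁵ rad/s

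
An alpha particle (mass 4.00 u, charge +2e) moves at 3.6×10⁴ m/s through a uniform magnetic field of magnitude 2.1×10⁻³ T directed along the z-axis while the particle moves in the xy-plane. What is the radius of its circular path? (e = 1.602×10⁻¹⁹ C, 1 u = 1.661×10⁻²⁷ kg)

r ≈ 0.36 m

The magnetic force provides the centripetal force: |q|vB = mv²/r.
r = mv/(|q|B) = (6.644×10⁻²⁷)(3.6×10⁴)/((3.204×10⁻¹⁹)(2.1×10⁻³)) ≈ 0.36 m.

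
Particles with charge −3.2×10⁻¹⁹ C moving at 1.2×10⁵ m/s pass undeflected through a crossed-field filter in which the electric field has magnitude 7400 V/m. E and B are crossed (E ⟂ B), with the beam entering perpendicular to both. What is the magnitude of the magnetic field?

B = 0.062 T

Balance of forces in the selector: qE = qvB ⇒ B = E/v.
B = 7400/1.2×10⁵ = 0.062 T.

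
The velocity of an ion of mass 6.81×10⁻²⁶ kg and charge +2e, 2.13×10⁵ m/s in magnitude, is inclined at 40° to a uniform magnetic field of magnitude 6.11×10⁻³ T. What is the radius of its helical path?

v⊥ = v sinθ = 2.13×10⁵·sin40° ≈ 1.369×10⁵ m/s.
r = m v⊥/(|q|B) = (6.81×10⁻²⁶)(1.369×10⁵)/((3.204×10⁻¹⁹)(6.11×10⁻³)) ≈ 4.76 m.

r ≈ 4.76 m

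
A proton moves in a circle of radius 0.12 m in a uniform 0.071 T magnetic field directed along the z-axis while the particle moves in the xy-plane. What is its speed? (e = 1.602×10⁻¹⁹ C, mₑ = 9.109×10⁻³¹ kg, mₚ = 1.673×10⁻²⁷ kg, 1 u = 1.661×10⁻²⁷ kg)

v ≈ 8.2×10⁵ m/s

From |q|vB = mv²/r, v = |q|Br/m.
v = (1.602×10⁻¹⁹)(0.071)(0.12)/1.673×10⁻²⁷ ≈ 8.2×10⁵ m/s.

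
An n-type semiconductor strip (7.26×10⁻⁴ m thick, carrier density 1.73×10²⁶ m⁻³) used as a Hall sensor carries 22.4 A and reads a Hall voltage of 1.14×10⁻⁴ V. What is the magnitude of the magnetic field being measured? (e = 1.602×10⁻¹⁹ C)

From V_H = IB/(n e t), B = V_H n e t / I.
B = (1.14×10⁻⁴)(1.73×10²⁶)(1.602×10⁻¹⁹)(7.26×10⁻⁴)/22.4 ≈ 0.102 T.

B ≈ 0.102 T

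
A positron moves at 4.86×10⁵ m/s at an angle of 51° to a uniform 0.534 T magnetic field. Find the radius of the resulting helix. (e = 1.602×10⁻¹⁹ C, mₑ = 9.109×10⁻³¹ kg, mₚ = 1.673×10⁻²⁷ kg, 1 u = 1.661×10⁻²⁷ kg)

v⊥ = v sinθ = 4.86×10⁵·sin51° ≈ 3.777×10⁵ m/s.
r = m v⊥/(|q|B) = (9.109×10⁻³¹)(3.777×10⁵)/((1.602×10⁻¹⁹)(0.534)) ≈ 4.02×10⁻⁶ m.

r ≈ 4.02×10⁻⁶ m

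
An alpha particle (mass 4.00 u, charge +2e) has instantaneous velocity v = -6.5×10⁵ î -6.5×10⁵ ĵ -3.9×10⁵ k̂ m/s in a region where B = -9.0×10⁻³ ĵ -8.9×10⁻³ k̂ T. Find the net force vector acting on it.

v×B = (2280, -5780, 5850) N/C.
F = q v×B = (3.204×10⁻¹⁹ C)·(2280, -5780, 5850) = (7.29×10⁻¹⁶, -1.85×10⁻¹⁵, 1.87×10⁻¹⁵) N.

F ≈ (7.29×10⁻¹⁶, -1.85×10⁻¹⁵, 1.87×10⁻¹⁵) N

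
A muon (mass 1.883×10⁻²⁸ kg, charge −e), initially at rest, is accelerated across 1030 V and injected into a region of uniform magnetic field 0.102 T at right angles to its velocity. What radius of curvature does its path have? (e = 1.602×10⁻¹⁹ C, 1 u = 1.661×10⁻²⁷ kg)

r ≈ 0.0153 m

Acceleration: |q|V = ½mv² ⇒ v = √(2|q|V/m) = √(2·1.602×10⁻¹⁹·1030/1.883×10⁻²⁸) ≈ 1.324×10⁶ m/s.
In the field: r = mv/(|q|B) = (1.883×10⁻²⁸)(1.324×10⁶)/((1.602×10⁻¹⁹)(0.102)) ≈ 0.0153 m.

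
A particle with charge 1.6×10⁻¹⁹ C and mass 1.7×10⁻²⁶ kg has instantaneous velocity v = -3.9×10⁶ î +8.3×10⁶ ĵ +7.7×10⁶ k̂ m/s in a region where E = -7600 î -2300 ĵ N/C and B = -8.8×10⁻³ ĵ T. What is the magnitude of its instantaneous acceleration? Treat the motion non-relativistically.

v×B = (6.78×10⁴, 0, 3.43×10⁴) N/C.
E + v×B = (6.02×10⁴, -2300, 3.43×10⁴) N/C.
F = q(E + v×B) = (1.6×10⁻¹⁹ C)·(6.02×10⁴, -2300, 3.43×10⁴) = (9.63×10⁻¹⁵, -3.68×10⁻¹⁶, 5.49×10⁻¹⁵) N.
|a| = |F|/m = 1.109×10⁻¹⁴/1.7×10⁻²⁶ ≈ 6.52×10¹¹ m/s².

|a| ≈ 6.52×10¹¹ m/s²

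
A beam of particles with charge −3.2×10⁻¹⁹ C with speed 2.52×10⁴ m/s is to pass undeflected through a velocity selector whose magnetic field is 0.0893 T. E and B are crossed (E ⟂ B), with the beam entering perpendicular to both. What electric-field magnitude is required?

For straight-line motion qE = qvB, so E = vB.
E = 2.52×10⁴ × 0.0893 = 2250 V/m.

E = 2250 V/m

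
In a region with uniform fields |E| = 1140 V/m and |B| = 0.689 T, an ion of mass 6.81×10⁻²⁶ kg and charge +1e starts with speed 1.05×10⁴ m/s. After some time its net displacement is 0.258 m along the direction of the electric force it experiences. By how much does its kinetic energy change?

The magnetic force is always ⟂ v and does no work; only the electric force changes KE.
ΔKE = F_E · d = |q|E d = (1.602×10⁻¹⁹)(1140)(0.258) ≈ 4.71×10⁻¹⁷ J.

ΔKE ≈ 4.71×10⁻¹⁷ J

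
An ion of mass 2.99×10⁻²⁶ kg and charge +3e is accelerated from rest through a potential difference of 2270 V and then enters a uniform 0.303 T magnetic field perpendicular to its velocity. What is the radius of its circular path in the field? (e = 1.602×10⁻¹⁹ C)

r ≈ 0.0555 m

Acceleration: |q|V = ½mv² ⇒ v = √(2|q|V/m) = √(2·4.806×10⁻¹⁹·2270/2.99×10⁻²⁶) ≈ 2.701×10⁵ m/s.
In the field: r = mv/(|q|B) = (2.99×10⁻²⁶)(2.701×10⁵)/((4.806×10⁻¹⁹)(0.303)) ≈ 0.0555 m.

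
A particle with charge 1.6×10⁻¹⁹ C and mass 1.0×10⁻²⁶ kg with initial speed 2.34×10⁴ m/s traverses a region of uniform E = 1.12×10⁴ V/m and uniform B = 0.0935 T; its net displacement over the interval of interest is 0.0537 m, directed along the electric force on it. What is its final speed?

v_f ≈ 1.41×10⁵ m/s

B does no work; ΔKE = |q|E d.
½mv_f² = ½mv₀² + |q|Ed = ½(1.0×10⁻²⁶)(2.34×10⁴)² + (1.6×10⁻¹⁹)(1.12×10⁴)(0.0537) ≈ 2.738×10⁻¹⁸ J + 9.623×10⁻¹⁷ J ≈ 9.897×10⁻¹⁷ J.
v_f = √(2·9.897×10⁻¹⁷/1.0×10⁻²⁶) ≈ 1.41×10⁵ m/s.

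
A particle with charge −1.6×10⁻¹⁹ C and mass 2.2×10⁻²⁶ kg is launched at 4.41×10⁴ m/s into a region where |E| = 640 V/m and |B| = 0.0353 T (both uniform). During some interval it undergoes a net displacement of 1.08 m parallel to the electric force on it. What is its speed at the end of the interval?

B does no work; ΔKE = |q|E d.
½mv_f² = ½mv₀² + |q|Ed = ½(2.2×10⁻²⁶)(4.41×10⁴)² + (1.6×10⁻¹⁹)(640)(1.08) ≈ 2.139×10⁻¹⁷ J + 1.106×10⁻¹⁶ J ≈ 1.320×10⁻¹⁶ J.
v_f = √(2·1.320×10⁻¹⁶/2.2×10⁻²⁶) ≈ 1.10×10⁵ m/s.

v_f ≈ 1.10×10⁵ m/s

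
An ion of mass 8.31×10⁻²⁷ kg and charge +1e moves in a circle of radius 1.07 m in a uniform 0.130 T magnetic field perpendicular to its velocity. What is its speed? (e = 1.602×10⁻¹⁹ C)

v ≈ 2.68×10⁶ m/s

From |q|vB = mv²/r, v = |q|Br/m.
v = (1.602×10⁻¹⁹)(0.130)(1.07)/8.31×10⁻²⁷ ≈ 2.68×10⁶ m/s.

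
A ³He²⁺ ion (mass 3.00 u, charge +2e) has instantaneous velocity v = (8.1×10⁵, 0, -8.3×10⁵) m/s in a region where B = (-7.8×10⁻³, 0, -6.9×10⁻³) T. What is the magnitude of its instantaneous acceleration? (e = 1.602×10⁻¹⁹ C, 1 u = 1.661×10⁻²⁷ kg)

v×B = (0, 1.21×10⁴, 0) N/C.
F = q v×B = (3.204×10⁻¹⁹ C)·(0, 1.21×10⁴, 0) = (0, 3.86×10⁻¹⁵, 0) N.
|a| = |F|/m = 3.865×10⁻¹⁵/4.983×10⁻²⁷ ≈ 7.76×10¹¹ m/s².

|a| ≈ 7.76×10¹¹ m/s²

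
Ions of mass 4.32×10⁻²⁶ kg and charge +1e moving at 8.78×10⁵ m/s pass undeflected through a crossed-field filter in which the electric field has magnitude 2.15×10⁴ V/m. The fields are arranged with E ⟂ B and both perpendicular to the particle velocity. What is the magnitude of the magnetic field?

Balance of forces in the selector: qE = qvB ⇒ B = E/v.
B = 2.15×10⁴/8.78×10⁵ = 0.0245 T.

B = 0.0245 T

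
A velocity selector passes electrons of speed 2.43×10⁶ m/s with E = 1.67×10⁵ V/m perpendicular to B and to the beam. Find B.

B = 0.0687 T

Balance of forces in the selector: qE = qvB ⇒ B = E/v.
B = 1.67×10⁵/2.43×10⁶ = 0.0687 T.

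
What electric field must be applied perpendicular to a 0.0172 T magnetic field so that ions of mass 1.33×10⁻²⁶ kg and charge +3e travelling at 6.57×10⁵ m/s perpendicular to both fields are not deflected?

E = 1.13×10⁴ V/m

For straight-line motion qE = qvB, so E = vB.
E = 6.57×10⁵ × 0.0172 = 1.13×10⁴ V/m.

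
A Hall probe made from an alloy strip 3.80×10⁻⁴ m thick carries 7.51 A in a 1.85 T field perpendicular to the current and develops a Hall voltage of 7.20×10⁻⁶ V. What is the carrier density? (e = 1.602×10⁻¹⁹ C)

From V_H = IB/(n e t), n = IB/(V_H e t).
n = (7.51)(1.85)/((7.20×10⁻⁶)(1.602×10⁻¹⁹)(3.80×10⁻⁴)) ≈ 3.17×10²⁸ m⁻³.

n ≈ 3.17×10²⁸ m⁻³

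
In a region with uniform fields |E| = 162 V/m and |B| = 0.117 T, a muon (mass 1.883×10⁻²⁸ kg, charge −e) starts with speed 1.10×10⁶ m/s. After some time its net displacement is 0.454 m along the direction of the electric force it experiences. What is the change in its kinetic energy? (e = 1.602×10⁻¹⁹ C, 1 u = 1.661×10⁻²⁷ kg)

ΔKE ≈ 1.18×10⁻¹⁷ J

The magnetic force is always ⟂ v and does no work; only the electric force changes KE.
ΔKE = F_E · d = |q|E d = (1.602×10⁻¹⁹)(162)(0.454) ≈ 1.18×10⁻¹⁷ J.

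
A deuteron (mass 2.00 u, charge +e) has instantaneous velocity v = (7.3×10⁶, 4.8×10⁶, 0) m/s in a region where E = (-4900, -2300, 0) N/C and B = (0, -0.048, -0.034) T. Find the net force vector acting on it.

v×B = (-1.63×10⁵, 2.48×10⁵, -3.50×10⁵) N/C.
E + v×B = (-1.68×10⁵, 2.46×10⁵, -3.50×10⁵) N/C.
F = q(E + v×B) = (1.602×10⁻¹⁹ C)·(-1.68×10⁵, 2.46×10⁵, -3.50×10⁵) = (-2.69×10⁻¹⁴, 3.94×10⁻¹⁴, -5.61×10⁻¹⁴) N.

F ≈ (-2.69×10⁻¹⁴, 3.94×10⁻¹⁴, -5.61×10⁻¹⁴) N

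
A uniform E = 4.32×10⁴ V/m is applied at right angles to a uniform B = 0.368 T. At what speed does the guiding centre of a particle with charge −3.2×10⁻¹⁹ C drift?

v_d ≈ 1.17×10⁵ m/s

The E×B drift speed is v_d = E/B.
v_d = 4.32×10⁴/0.368 = 1.17×10⁵ m/s.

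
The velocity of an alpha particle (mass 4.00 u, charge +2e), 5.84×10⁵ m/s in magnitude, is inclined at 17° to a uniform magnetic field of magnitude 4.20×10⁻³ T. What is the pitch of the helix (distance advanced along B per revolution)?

p ≈ 17.3 m

v∥ = v cosθ = 5.84×10⁵·cos17° ≈ 5.585×10⁵ m/s.
T = 2πm/(|q|B) = 2π(6.644×10⁻²⁷)/((3.204×10⁻¹⁹)(4.20×10⁻³)) ≈ 3.102×10⁻⁵ s.
pitch = v∥ T = (5.585×10⁵)(3.102×10⁻⁵) ≈ 17.3 m.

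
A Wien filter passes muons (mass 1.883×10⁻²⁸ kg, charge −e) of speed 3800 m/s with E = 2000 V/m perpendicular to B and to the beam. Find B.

B = 0.53 T

Balance of forces in the selector: qE = qvB ⇒ B = E/v.
B = 2000/3800 = 0.53 T.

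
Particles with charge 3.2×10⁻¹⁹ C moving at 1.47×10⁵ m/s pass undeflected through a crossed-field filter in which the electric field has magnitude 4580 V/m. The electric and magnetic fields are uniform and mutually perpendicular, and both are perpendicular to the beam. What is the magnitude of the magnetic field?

B = 0.0312 T

Balance of forces in the selector: qE = qvB ⇒ B = E/v.
B = 4580/1.47×10⁵ = 0.0312 T.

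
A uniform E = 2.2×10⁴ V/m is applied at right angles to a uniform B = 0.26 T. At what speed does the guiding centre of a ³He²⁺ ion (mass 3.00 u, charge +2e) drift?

v_d ≈ 8.5×10⁴ m/s

In crossed fields the guiding centre drifts at v_d = |E×B|/B² = E/B, independent of charge and mass.
v_d = 2.2×10⁴/0.26 = 8.5×10⁴ m/s.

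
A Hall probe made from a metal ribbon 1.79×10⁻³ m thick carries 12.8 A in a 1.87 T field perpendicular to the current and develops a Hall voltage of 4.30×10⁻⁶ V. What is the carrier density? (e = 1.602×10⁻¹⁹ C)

n ≈ 1.94×10²⁸ m⁻³

From V_H = IB/(n e t), n = IB/(V_H e t).
n = (12.8)(1.87)/((4.30×10⁻⁶)(1.602×10⁻¹⁹)(1.79×10⁻³)) ≈ 1.94×10²⁸ m⁻³.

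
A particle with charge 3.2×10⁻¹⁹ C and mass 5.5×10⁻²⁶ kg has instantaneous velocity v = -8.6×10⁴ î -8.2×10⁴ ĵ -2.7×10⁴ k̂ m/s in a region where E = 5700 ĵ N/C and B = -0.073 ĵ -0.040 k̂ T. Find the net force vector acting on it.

v×B = (1310, -3440, 6280) N/C.
E + v×B = (1310, 2260, 6280) N/C.
F = q(E + v×B) = (3.2×10⁻¹⁹ C)·(1310, 2260, 6280) = (4.19×10⁻¹⁶, 7.23×10⁻¹⁶, 2.01×10⁻¹⁵) N.

F ≈ (4.19×10⁻¹⁶, 7.23×10⁻¹⁶, 2.01×10⁻¹⁵) N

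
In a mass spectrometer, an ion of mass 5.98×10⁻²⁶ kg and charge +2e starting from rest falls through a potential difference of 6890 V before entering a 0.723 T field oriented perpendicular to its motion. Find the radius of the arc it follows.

r ≈ 0.0701 m

Acceleration: |q|V = ½mv² ⇒ v = √(2|q|V/m) = √(2·3.204×10⁻¹⁹·6890/5.98×10⁻²⁶) ≈ 2.717×10⁵ m/s.
In the field: r = mv/(|q|B) = (5.98×10⁻²⁶)(2.717×10⁵)/((3.204×10⁻¹⁹)(0.723)) ≈ 0.0701 m.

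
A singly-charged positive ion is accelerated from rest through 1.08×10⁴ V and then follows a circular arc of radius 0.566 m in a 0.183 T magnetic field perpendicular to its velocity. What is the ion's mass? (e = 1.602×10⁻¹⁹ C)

Combine |q|V = ½mv² and r = mv/(|q|B): eliminate v to get m = qB²r²/(2V).
m = (1.602×10⁻¹⁹)(0.183)²(0.566)²/(2·1.08×10⁴) ≈ 7.96×10⁻²⁶ kg.

m ≈ 7.96×10⁻²⁶ kg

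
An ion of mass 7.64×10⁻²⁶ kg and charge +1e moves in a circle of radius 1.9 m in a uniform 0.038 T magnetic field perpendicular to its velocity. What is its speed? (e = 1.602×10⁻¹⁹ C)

From |q|vB = mv²/r, v = |q|Br/m.
v = (1.602×10⁻¹⁹)(0.038)(1.9)/7.64×10⁻²⁶ ≈ 1.5×10⁵ m/s.

v ≈ 1.5×10⁵ m/s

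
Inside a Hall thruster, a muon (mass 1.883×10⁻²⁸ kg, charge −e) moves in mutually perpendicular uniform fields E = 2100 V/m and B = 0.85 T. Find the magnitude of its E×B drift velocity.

v_d ≈ 2500 m/s

The E×B drift speed is v_d = E/B.
v_d = 2100/0.85 = 2500 m/s.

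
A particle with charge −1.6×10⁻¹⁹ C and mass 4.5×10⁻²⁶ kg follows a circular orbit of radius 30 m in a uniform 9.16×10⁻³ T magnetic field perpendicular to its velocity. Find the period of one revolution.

T ≈ 1.93×10⁻⁴ s

The cyclotron period depends only on m, q, B: T = 2πm/(|q|B).
T = 2π(4.5×10⁻²⁶)/((1.6×10⁻¹⁹)(9.16×10⁻³)) ≈ 1.93×10⁻⁴ s.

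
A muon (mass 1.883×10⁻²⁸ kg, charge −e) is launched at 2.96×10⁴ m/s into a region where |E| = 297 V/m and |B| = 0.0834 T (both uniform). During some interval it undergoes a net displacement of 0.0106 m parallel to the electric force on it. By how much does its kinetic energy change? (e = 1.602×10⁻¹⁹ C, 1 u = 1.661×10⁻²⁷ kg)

The magnetic force is always ⟂ v and does no work; only the electric force changes KE.
ΔKE = F_E · d = |q|E d = (1.602×10⁻¹⁹)(297)(0.0106) ≈ 5.04×10⁻¹⁹ J.

ΔKE ≈ 5.04×10⁻¹⁹ J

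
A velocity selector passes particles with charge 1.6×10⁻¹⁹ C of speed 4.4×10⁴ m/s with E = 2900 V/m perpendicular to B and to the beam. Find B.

B = 0.066 T

Balance of forces in the selector: qE = qvB ⇒ B = E/v.
B = 2900/4.4×10⁴ = 0.066 T.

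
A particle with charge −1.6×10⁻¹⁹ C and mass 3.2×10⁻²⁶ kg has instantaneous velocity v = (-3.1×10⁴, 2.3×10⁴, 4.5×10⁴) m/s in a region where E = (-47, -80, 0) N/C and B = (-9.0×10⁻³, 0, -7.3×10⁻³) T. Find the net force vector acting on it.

F ≈ (3.44×10⁻¹⁷, 1.14×10⁻¹⁶, -3.31×10⁻¹⁷) N

v×B = (-168, -631, 207) N/C.
E + v×B = (-215, -711, 207) N/C.
F = q(E + v×B) = (−1.6×10⁻¹⁹ C)·(-215, -711, 207) = (3.44×10⁻¹⁷, 1.14×10⁻¹⁶, -3.31×10⁻¹⁷) N.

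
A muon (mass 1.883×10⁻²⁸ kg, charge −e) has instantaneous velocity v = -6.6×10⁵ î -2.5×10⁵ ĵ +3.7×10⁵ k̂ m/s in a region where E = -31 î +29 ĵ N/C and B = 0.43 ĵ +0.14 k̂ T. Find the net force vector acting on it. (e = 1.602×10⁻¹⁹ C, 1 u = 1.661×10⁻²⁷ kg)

F ≈ (3.11×10⁻¹⁴, -1.48×10⁻¹⁴, 4.55×10⁻¹⁴) N

v×B = (-1.94×10⁵, 9.24×10⁴, -2.84×10⁵) N/C.
E + v×B = (-1.94×10⁵, 9.24×10⁴, -2.84×10⁵) N/C.
F = q(E + v×B) = (−1.602×10⁻¹⁹ C)·(-1.94×10⁵, 9.24×10⁴, -2.84×10⁵) = (3.11×10⁻¹⁴, -1.48×10⁻¹⁴, 4.55×10⁻¹⁴) N.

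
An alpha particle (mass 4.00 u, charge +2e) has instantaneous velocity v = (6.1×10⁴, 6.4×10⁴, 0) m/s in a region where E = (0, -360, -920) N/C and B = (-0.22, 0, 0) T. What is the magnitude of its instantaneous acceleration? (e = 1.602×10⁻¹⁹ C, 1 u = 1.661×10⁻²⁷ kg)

v×B = (0, 0, 1.41×10⁴) N/C.
E + v×B = (0, -360, 1.32×10⁴) N/C.
F = q(E + v×B) = (3.204×10⁻¹⁹ C)·(0, -360, 1.32×10⁴) = (0, -1.15×10⁻¹⁶, 4.22×10⁻¹⁵) N.
|a| = |F|/m = 4.218×10⁻¹⁵/6.644×10⁻²⁷ ≈ 6.35×10¹¹ m/s².

|a| ≈ 6.35×10¹¹ m/s²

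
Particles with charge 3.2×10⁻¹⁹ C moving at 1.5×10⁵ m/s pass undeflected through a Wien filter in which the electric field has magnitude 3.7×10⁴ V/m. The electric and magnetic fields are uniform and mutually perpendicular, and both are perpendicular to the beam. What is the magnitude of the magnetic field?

B = 0.25 T

Balance of forces in the selector: qE = qvB ⇒ B = E/v.
B = 3.7×10⁴/1.5×10⁵ = 0.25 T.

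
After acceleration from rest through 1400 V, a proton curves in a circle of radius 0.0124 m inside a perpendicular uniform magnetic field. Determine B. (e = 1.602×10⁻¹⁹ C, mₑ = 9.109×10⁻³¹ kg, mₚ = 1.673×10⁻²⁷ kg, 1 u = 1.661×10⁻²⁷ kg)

v = √(2|q|V/m) = √(2·1.602×10⁻¹⁹·1400/1.673×10⁻²⁷) ≈ 5.178×10⁵ m/s.
B = mv/(|q|r) = (1.673×10⁻²⁷)(5.178×10⁵)/((1.602×10⁻¹⁹)(0.0124)) ≈ 0.436 T.

B ≈ 0.436 T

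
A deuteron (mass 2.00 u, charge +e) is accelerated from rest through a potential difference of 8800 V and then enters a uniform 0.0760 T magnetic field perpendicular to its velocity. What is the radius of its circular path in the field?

r ≈ 0.251 m

Acceleration: |q|V = ½mv² ⇒ v = √(2|q|V/m) = √(2·1.602×10⁻¹⁹·8800/3.322×10⁻²⁷) ≈ 9.213×10⁵ m/s.
In the field: r = mv/(|q|B) = (3.322×10⁻²⁷)(9.213×10⁵)/((1.602×10⁻¹⁹)(0.0760)) ≈ 0.251 m.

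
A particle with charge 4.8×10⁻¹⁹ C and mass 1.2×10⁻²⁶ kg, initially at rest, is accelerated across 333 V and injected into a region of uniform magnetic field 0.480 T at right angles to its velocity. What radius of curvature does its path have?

Acceleration: |q|V = ½mv² ⇒ v = √(2|q|V/m) = √(2·4.8×10⁻¹⁹·333/1.2×10⁻²⁶) ≈ 1.632×10⁵ m/s.
In the field: r = mv/(|q|B) = (1.2×10⁻²⁶)(1.632×10⁵)/((4.8×10⁻¹⁹)(0.480)) ≈ 8.50×10⁻³ m.

r ≈ 8.50×10⁻³ m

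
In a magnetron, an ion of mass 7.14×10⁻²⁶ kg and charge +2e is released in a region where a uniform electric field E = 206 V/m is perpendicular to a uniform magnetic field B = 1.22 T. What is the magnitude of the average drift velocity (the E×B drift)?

The steady drift has the magnetic force balancing the electric force, so v_d = E/B.
v_d = 206/1.22 = 169 m/s.

v_d ≈ 169 m/s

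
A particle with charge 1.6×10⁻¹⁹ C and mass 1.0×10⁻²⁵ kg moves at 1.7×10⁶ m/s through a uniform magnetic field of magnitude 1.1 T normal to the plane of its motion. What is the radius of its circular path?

r ≈ 0.97 m

The magnetic force provides the centripetal force: |q|vB = mv²/r.
r = mv/(|q|B) = (1.0×10⁻²⁵)(1.7×10⁶)/((1.6×10⁻¹⁹)(1.1)) ≈ 0.97 m.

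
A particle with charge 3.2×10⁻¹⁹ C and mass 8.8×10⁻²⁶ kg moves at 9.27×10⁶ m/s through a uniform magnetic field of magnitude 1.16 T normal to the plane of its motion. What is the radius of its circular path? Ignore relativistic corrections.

The magnetic force provides the centripetal force: |q|vB = mv²/r.
r = mv/(|q|B) = (8.8×10⁻²⁶)(9.27×10⁶)/((3.2×10⁻¹⁹)(1.16)) ≈ 2.20 m.

r ≈ 2.20 m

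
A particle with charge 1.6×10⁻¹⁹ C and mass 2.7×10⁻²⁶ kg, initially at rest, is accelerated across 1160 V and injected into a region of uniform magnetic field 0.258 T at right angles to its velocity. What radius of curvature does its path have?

Acceleration: |q|V = ½mv² ⇒ v = √(2|q|V/m) = √(2·1.6×10⁻¹⁹·1160/2.7×10⁻²⁶) ≈ 1.173×10⁵ m/s.
In the field: r = mv/(|q|B) = (2.7×10⁻²⁶)(1.173×10⁵)/((1.6×10⁻¹⁹)(0.258)) ≈ 0.0767 m.

r ≈ 0.0767 m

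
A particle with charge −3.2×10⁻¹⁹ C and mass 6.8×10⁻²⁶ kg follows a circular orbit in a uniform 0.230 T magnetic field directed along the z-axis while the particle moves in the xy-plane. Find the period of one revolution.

T ≈ 5.81×10⁻⁶ s

The cyclotron period depends only on m, q, B: T = 2πm/(|q|B).
T = 2π(6.8×10⁻²⁶)/((3.2×10⁻¹⁹)(0.230)) ≈ 5.81×10⁻⁶ s.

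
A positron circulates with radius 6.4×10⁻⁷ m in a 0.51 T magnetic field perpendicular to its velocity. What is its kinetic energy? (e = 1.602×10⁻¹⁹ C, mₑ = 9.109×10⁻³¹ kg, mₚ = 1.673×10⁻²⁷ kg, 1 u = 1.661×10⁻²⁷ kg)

v = |q|Br/m, then KE = ½mv² = (qBr)²/(2m).
v = (1.602×10⁻¹⁹)(0.51)(6.4×10⁻⁷)/9.109×10⁻³¹ ≈ 5.740×10⁴ m/s.
KE = ½(9.109×10⁻³¹)(5.740×10⁴)² ≈ 1.5×10⁻²¹ J.

KE ≈ 1.5×10⁻²¹ J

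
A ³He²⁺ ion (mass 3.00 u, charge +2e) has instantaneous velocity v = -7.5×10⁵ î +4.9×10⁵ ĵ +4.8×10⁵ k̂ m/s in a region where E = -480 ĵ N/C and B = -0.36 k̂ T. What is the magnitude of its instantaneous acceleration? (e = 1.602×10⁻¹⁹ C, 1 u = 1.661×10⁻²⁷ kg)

v×B = (-1.76×10⁵, -2.70×10⁵, 0) N/C.
E + v×B = (-1.76×10⁵, -2.70×10⁵, 0) N/C.
F = q(E + v×B) = (3.204×10⁻¹⁹ C)·(-1.76×10⁵, -2.70×10⁵, 0) = (-5.65×10⁻¹⁴, -8.67×10⁻¹⁴, 0) N.
|a| = |F|/m = 1.035×10⁻¹³/4.983×10⁻²⁷ ≈ 2.08×10¹³ m/s².

|a| ≈ 2.08×10¹³ m/s²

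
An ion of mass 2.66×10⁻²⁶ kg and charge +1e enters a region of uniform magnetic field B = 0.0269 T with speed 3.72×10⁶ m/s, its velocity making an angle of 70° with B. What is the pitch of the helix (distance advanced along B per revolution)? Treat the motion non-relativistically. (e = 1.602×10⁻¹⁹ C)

v∥ = v cosθ = 3.72×10⁶·cos70° ≈ 1.272×10⁶ m/s.
T = 2πm/(|q|B) = 2π(2.66×10⁻²⁶)/((1.602×10⁻¹⁹)(0.0269)) ≈ 3.878×10⁻⁵ s.
pitch = v∥ T = (1.272×10⁶)(3.878×10⁻⁵) ≈ 49.3 m.

p ≈ 49.3 m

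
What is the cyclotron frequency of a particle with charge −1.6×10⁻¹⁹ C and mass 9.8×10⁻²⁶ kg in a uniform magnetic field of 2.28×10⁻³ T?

f = |q|B/(2πm).
f = (1.6×10⁻¹⁹)(2.28×10⁻³)/(2π·9.8×10⁻²⁶) ≈ 592 Hz.

f ≈ 592 Hz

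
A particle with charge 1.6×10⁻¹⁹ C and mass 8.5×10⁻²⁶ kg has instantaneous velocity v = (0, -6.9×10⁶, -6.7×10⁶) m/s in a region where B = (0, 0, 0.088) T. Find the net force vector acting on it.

F ≈ (-9.72×10⁻¹⁴, 0, 0) N

v×B = (-6.07×10⁵, 0, 0) N/C.
F = q v×B = (1.6×10⁻¹⁹ C)·(-6.07×10⁵, 0, 0) = (-9.72×10⁻¹⁴, 0, 0) N.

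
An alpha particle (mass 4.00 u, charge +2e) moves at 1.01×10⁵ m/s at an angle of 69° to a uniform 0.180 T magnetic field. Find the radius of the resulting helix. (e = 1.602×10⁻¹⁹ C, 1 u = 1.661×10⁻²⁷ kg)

r ≈ 0.0109 m

v⊥ = v sinθ = 1.01×10⁵·sin69° ≈ 9.429×10⁴ m/s.
r = m v⊥/(|q|B) = (6.644×10⁻²⁷)(9.429×10⁴)/((3.204×10⁻¹⁹)(0.180)) ≈ 0.0109 m.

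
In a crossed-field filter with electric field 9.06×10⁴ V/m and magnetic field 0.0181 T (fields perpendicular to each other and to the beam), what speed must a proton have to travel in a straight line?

v = 5.01×10⁶ m/s

Straight-line motion ⇒ electric and magnetic forces cancel, so E = vB.
v = E/B = 9.06×10⁴/0.0181 = 5.01×10⁶ m/s.
The result is independent of the particle's charge and mass.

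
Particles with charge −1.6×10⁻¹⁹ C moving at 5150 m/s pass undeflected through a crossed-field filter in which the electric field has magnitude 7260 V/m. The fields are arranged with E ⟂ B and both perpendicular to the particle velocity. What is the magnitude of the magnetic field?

Balance of forces in the selector: qE = qvB ⇒ B = E/v.
B = 7260/5150 = 1.41 T.

B = 1.41 T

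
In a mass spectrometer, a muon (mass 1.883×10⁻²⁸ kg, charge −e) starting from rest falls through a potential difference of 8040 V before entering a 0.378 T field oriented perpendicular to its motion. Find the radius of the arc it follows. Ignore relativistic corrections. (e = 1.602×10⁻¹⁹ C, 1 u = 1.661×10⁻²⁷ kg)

Acceleration: |q|V = ½mv² ⇒ v = √(2|q|V/m) = √(2·1.602×10⁻¹⁹·8040/1.883×10⁻²⁸) ≈ 3.699×10⁶ m/s.
In the field: r = mv/(|q|B) = (1.883×10⁻²⁸)(3.699×10⁶)/((1.602×10⁻¹⁹)(0.378)) ≈ 0.0115 m.

r ≈ 0.0115 m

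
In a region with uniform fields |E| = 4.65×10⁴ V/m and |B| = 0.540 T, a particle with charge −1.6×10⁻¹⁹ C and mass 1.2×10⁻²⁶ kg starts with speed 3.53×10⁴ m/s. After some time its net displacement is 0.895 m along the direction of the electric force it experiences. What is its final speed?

B does no work; ΔKE = |q|E d.
½mv_f² = ½mv₀² + |q|Ed = ½(1.2×10⁻²⁶)(3.53×10⁴)² + (1.6×10⁻¹⁹)(4.65×10⁴)(0.895) ≈ 7.477×10⁻¹⁸ J + 6.659×10⁻¹⁵ J ≈ 6.666×10⁻¹⁵ J.
v_f = √(2·6.666×10⁻¹⁵/1.2×10⁻²⁶) ≈ 1.05×10⁶ m/s.

v_f ≈ 1.05×10⁶ m/s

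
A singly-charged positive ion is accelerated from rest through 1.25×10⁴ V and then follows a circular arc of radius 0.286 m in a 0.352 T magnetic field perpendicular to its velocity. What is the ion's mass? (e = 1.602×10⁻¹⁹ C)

Combine |q|V = ½mv² and r = mv/(|q|B): eliminate v to get m = qB²r²/(2V).
m = (1.602×10⁻¹⁹)(0.352)²(0.286)²/(2·1.25×10⁴) ≈ 6.49×10⁻²⁶ kg.

m ≈ 6.49×10⁻²⁶ kg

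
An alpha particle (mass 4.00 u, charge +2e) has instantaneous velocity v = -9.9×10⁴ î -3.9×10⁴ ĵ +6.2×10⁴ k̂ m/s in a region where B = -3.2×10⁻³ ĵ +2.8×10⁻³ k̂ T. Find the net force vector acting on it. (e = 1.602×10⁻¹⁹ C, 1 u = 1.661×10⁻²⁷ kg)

F ≈ (2.86×10⁻¹⁷, 8.88×10⁻¹⁷, 1.02×10⁻¹⁶) N

v×B = (89.2, 277, 317) N/C.
F = q v×B = (3.204×10⁻¹⁹ C)·(89.2, 277, 317) = (2.86×10⁻¹⁷, 8.88×10⁻¹⁷, 1.02×10⁻¹⁶) N.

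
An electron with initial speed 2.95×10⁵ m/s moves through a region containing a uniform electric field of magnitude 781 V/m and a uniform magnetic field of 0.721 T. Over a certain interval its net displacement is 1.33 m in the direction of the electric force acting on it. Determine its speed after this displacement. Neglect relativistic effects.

B does no work; ΔKE = |q|E d.
½mv_f² = ½mv₀² + |q|Ed = ½(9.109×10⁻³¹)(2.95×10⁵)² + (1.602×10⁻¹⁹)(781)(1.33) ≈ 3.964×10⁻²⁰ J + 1.664×10⁻¹⁶ J ≈ 1.664×10⁻¹⁶ J.
v_f = √(2·1.664×10⁻¹⁶/9.109×10⁻³¹) ≈ 1.91×10⁷ m/s.

v_f ≈ 1.91×10⁷ m/s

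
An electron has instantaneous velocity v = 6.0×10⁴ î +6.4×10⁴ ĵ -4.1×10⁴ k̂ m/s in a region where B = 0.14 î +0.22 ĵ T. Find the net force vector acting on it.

v×B = (9020, -5740, 4240) N/C.
F = q v×B = (−1.602×10⁻¹⁹ C)·(9020, -5740, 4240) = (-1.45×10⁻¹⁵, 9.20×10⁻¹⁶, -6.79×10⁻¹⁶) N.

F ≈ (-1.45×10⁻¹⁵, 9.20×10⁻¹⁶, -6.79×10⁻¹⁶) N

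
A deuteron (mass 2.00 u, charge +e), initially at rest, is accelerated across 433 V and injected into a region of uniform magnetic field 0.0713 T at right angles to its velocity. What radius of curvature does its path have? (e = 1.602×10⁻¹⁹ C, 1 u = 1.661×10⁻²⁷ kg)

r ≈ 0.0594 m

Acceleration: |q|V = ½mv² ⇒ v = √(2|q|V/m) = √(2·1.602×10⁻¹⁹·433/3.322×10⁻²⁷) ≈ 2.044×10⁵ m/s.
In the field: r = mv/(|q|B) = (3.322×10⁻²⁷)(2.044×10⁵)/((1.602×10⁻¹⁹)(0.0713)) ≈ 0.0594 m.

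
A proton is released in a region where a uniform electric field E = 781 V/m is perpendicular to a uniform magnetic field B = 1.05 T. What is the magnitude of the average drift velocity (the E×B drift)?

The steady drift has the magnetic force balancing the electric force, so v_d = E/B.
v_d = 781/1.05 = 744 m/s.

v_d ≈ 744 m/s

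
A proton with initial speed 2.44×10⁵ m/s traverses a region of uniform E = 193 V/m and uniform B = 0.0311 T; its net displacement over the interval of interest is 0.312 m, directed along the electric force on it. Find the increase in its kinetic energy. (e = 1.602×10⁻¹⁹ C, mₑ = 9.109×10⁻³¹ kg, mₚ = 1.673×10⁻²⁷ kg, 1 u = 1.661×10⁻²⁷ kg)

The magnetic force is always ⟂ v and does no work; only the electric force changes KE.
ΔKE = F_E · d = |q|E d = (1.602×10⁻¹⁹)(193)(0.312) ≈ 9.65×10⁻¹⁸ J.

ΔKE ≈ 9.65×10⁻¹⁸ J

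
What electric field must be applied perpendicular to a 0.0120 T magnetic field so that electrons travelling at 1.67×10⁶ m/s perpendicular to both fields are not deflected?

For straight-line motion qE = qvB, so E = vB.
E = 1.67×10⁶ × 0.0120 = 2.00×10⁴ V/m.

E = 2.00×10⁴ V/m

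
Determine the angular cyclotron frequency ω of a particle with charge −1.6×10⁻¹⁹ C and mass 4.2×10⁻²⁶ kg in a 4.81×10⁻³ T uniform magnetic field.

ω ≈ 1.83×10⁴ rad/s

ω = |q|B/m.
ω = (1.6×10⁻¹⁹)(4.81×10⁻³)/4.2×10⁻²⁶ ≈ 1.83×10⁴ rad/s.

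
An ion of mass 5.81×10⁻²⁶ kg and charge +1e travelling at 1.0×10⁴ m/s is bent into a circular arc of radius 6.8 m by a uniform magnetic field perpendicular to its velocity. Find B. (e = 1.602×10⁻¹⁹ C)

B ≈ 5.3×10⁻⁴ T

From |q|vB = mv²/r, B = mv/(|q|r).
B = (5.81×10⁻²⁶)(1.0×10⁴)/((1.602×10⁻¹⁹)(6.8)) ≈ 5.3×10⁻⁴ T.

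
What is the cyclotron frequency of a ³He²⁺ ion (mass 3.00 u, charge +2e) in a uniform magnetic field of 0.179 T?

f = |q|B/(2πm).
f = (3.204×10⁻¹⁹)(0.179)/(2π·4.983×10⁻²⁷) ≈ 1.83×10⁶ Hz.

f ≈ 1.83×10⁶ Hz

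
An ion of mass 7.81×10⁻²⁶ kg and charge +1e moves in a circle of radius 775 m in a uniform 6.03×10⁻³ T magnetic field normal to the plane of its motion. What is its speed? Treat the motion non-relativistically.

From |q|vB = mv²/r, v = |q|Br/m.
v = (1.602×10⁻¹⁹)(6.03×10⁻³)(775)/7.81×10⁻²⁶ ≈ 9.59×10⁶ m/s.

v ≈ 9.59×10⁶ m/s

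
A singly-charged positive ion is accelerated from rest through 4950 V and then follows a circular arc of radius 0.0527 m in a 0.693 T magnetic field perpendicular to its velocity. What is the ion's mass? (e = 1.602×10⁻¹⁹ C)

Combine |q|V = ½mv² and r = mv/(|q|B): eliminate v to get m = qB²r²/(2V).
m = (1.602×10⁻¹⁹)(0.693)²(0.0527)²/(2·4950) ≈ 2.16×10⁻²⁶ kg.

m ≈ 2.16×10⁻²⁶ kg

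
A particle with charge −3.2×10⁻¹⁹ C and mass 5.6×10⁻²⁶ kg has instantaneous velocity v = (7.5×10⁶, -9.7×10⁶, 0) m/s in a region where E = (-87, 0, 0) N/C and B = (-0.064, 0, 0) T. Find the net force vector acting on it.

v×B = (0, 0, -6.21×10⁵) N/C.
E + v×B = (-87.0, 0, -6.21×10⁵) N/C.
F = q(E + v×B) = (−3.2×10⁻¹⁹ C)·(-87.0, 0, -6.21×10⁵) = (2.78×10⁻¹⁷, 0, 1.99×10⁻¹³) N.

F ≈ (2.78×10⁻¹⁷, 0, 1.99×10⁻¹³) N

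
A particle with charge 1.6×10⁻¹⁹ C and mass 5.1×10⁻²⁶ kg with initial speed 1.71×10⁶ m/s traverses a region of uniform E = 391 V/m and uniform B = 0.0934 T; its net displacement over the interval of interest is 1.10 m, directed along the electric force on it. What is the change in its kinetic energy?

ΔKE ≈ 6.88×10⁻¹⁷ J

The magnetic force is always ⟂ v and does no work; only the electric force changes KE.
ΔKE = F_E · d = |q|E d = (1.6×10⁻¹⁹)(391)(1.10) ≈ 6.88×10⁻¹⁷ J.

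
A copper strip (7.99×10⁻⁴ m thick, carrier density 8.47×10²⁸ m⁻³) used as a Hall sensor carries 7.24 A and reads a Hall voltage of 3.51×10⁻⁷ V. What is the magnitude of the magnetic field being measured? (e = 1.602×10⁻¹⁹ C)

From V_H = IB/(n e t), B = V_H n e t / I.
B = (3.51×10⁻⁷)(8.47×10²⁸)(1.602×10⁻¹⁹)(7.99×10⁻⁴)/7.24 ≈ 0.526 T.

B ≈ 0.526 T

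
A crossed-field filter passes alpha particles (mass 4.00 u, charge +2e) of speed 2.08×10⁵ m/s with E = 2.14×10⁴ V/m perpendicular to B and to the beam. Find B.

Balance of forces in the selector: qE = qvB ⇒ B = E/v.
B = 2.14×10⁴/2.08×10⁵ = 0.103 T.

B = 0.103 T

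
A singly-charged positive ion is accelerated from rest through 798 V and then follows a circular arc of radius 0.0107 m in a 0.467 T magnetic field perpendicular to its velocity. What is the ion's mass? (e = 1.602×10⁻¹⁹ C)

Combine |q|V = ½mv² and r = mv/(|q|B): eliminate v to get m = qB²r²/(2V).
m = (1.602×10⁻¹⁹)(0.467)²(0.0107)²/(2·798) ≈ 2.51×10⁻²⁷ kg.

m ≈ 2.51×10⁻²⁷ kg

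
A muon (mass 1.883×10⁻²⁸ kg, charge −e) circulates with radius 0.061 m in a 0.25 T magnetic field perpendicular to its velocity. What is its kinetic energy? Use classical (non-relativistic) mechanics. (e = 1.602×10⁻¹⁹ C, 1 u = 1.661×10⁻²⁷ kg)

v = |q|Br/m, then KE = ½mv² = (qBr)²/(2m).
v = (1.602×10⁻¹⁹)(0.25)(0.061)/1.883×10⁻²⁸ ≈ 1.297×10⁷ m/s.
KE = ½(1.883×10⁻²⁸)(1.297×10⁷)² ≈ 1.6×10⁻¹⁴ J.

KE ≈ 1.6×10⁻¹⁴ J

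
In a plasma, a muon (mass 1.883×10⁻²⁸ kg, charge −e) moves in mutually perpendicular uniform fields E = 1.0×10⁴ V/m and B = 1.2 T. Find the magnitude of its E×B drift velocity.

v_d ≈ 8300 m/s

The E×B drift speed is v_d = E/B.
v_d = 1.0×10⁴/1.2 = 8300 m/s.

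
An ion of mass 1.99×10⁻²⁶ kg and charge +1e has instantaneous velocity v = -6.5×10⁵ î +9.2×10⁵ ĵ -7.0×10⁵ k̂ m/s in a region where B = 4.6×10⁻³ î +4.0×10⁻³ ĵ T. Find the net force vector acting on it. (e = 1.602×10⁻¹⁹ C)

F ≈ (4.49×10⁻¹⁶, -5.16×10⁻¹⁶, -1.09×10⁻¹⁵) N

v×B = (2800, -3220, -6830) N/C.
F = q v×B = (1.602×10⁻¹⁹ C)·(2800, -3220, -6830) = (4.49×10⁻¹⁶, -5.16×10⁻¹⁶, -1.09×10⁻¹⁵) N.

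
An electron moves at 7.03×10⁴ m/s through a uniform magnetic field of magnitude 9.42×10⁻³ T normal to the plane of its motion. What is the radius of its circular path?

r ≈ 4.24×10⁻⁵ m

The magnetic force provides the centripetal force: |q|vB = mv²/r.
r = mv/(|q|B) = (9.109×10⁻³¹)(7.03×10⁴)/((1.602×10⁻¹⁹)(9.42×10⁻³)) ≈ 4.24×10⁻⁵ m.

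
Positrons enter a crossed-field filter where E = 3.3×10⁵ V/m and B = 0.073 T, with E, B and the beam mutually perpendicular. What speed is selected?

v = 4.5×10⁶ m/s

Straight-line motion ⇒ electric and magnetic forces cancel, so E = vB.
v = E/B = 3.3×10⁵/0.073 = 4.5×10⁶ m/s.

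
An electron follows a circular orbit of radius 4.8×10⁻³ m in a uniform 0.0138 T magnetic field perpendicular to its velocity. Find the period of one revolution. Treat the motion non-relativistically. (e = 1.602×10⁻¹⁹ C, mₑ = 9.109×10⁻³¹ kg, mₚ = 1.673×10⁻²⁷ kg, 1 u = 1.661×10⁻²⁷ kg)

T ≈ 2.59×10⁻⁹ s

The cyclotron period depends only on m, q, B: T = 2πm/(|q|B).
T = 2π(9.109×10⁻³¹)/((1.602×10⁻¹⁹)(0.0138)) ≈ 2.59×10⁻⁹ s.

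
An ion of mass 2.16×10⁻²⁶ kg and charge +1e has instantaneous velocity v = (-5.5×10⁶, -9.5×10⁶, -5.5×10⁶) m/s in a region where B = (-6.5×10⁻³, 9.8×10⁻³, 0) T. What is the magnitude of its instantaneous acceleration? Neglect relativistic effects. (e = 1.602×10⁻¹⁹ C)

|a| ≈ 9.83×10¹¹ m/s²

v×B = (5.39×10⁴, 3.58×10⁴, -1.16×10⁵) N/C.
F = q v×B = (1.602×10⁻¹⁹ C)·(5.39×10⁴, 3.58×10⁴, -1.16×10⁵) = (8.63×10⁻¹⁵, 5.73×10⁻¹⁵, -1.85×10⁻¹⁴) N.
|a| = |F|/m = 2.123×10⁻¹⁴/2.16×10⁻²⁶ ≈ 9.83×10¹¹ m/s².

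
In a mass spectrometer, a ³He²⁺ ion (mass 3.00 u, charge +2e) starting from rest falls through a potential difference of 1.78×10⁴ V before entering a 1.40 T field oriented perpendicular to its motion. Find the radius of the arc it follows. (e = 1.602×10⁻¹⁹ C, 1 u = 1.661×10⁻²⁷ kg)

Acceleration: |q|V = ½mv² ⇒ v = √(2|q|V/m) = √(2·3.204×10⁻¹⁹·1.78×10⁴/4.983×10⁻²⁷) ≈ 1.513×10⁶ m/s.
In the field: r = mv/(|q|B) = (4.983×10⁻²⁷)(1.513×10⁶)/((3.204×10⁻¹⁹)(1.40)) ≈ 0.0168 m.

r ≈ 0.0168 m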